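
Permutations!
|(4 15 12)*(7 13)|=6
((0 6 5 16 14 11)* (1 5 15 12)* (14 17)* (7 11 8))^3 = (0 12 16 8)(1 17 7 6)(5 14 11 15)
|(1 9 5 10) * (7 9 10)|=|(1 10)(5 7 9)|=6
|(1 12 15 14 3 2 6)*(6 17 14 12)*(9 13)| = 4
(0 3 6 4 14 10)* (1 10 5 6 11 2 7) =(0 3 11 2 7 1 10)(4 14 5 6) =[3, 10, 7, 11, 14, 6, 4, 1, 8, 9, 0, 2, 12, 13, 5]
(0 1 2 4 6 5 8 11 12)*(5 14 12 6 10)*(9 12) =(0 1 2 4 10 5 8 11 6 14 9 12) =[1, 2, 4, 3, 10, 8, 14, 7, 11, 12, 5, 6, 0, 13, 9]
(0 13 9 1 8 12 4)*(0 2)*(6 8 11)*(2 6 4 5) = [13, 11, 0, 3, 6, 2, 8, 7, 12, 1, 10, 4, 5, 9] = (0 13 9 1 11 4 6 8 12 5 2)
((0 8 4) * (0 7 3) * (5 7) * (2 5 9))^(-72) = ((0 8 4 9 2 5 7 3))^(-72) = (9)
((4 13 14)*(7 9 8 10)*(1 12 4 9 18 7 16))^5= (1 9 12 8 4 10 13 16 14)(7 18)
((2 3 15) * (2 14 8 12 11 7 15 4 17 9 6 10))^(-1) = (2 10 6 9 17 4 3)(7 11 12 8 14 15)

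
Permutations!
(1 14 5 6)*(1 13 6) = (1 14 5)(6 13) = [0, 14, 2, 3, 4, 1, 13, 7, 8, 9, 10, 11, 12, 6, 5]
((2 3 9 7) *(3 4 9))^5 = (2 4 9 7)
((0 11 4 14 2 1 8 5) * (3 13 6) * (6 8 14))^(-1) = ((0 11 4 6 3 13 8 5)(1 14 2))^(-1) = (0 5 8 13 3 6 4 11)(1 2 14)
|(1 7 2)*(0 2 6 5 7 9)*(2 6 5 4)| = |(0 6 4 2 1 9)(5 7)| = 6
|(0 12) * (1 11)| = |(0 12)(1 11)| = 2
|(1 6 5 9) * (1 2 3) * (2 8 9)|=10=|(1 6 5 2 3)(8 9)|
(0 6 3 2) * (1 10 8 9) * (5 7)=(0 6 3 2)(1 10 8 9)(5 7)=[6, 10, 0, 2, 4, 7, 3, 5, 9, 1, 8]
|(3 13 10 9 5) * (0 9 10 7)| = |(0 9 5 3 13 7)| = 6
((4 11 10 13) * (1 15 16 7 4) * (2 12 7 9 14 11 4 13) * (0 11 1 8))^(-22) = ((0 11 10 2 12 7 13 8)(1 15 16 9 14))^(-22) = (0 10 12 13)(1 9 15 14 16)(2 7 8 11)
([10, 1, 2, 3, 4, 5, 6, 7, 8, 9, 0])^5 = [10, 1, 2, 3, 4, 5, 6, 7, 8, 9, 0]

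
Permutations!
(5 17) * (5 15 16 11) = (5 17 15 16 11) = [0, 1, 2, 3, 4, 17, 6, 7, 8, 9, 10, 5, 12, 13, 14, 16, 11, 15]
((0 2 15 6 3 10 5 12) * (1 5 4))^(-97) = (0 6 4 12 15 10 5 2 3 1)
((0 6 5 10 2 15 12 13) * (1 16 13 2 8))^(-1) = ((0 6 5 10 8 1 16 13)(2 15 12))^(-1) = (0 13 16 1 8 10 5 6)(2 12 15)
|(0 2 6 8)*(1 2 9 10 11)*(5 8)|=|(0 9 10 11 1 2 6 5 8)|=9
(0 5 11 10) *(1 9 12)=(0 5 11 10)(1 9 12)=[5, 9, 2, 3, 4, 11, 6, 7, 8, 12, 0, 10, 1]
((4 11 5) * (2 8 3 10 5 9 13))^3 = (2 10 11)(3 4 13)(5 9 8)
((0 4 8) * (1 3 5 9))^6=((0 4 8)(1 3 5 9))^6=(1 5)(3 9)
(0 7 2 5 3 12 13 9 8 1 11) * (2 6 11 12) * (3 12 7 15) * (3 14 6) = (0 15 14 6 11)(1 7 3 2 5 12 13 9 8) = [15, 7, 5, 2, 4, 12, 11, 3, 1, 8, 10, 0, 13, 9, 6, 14]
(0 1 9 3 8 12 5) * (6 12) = (0 1 9 3 8 6 12 5) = [1, 9, 2, 8, 4, 0, 12, 7, 6, 3, 10, 11, 5]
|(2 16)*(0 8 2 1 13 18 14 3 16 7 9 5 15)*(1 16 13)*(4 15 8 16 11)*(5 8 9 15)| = 20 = |(0 16 11 4 5 9 8 2 7 15)(3 13 18 14)|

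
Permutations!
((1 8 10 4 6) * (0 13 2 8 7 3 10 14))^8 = (0 8 13 14 2)(1 3 4)(6 7 10)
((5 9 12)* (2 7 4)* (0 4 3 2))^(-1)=(0 4)(2 3 7)(5 12 9)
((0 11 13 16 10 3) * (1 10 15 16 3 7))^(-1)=(0 3 13 11)(1 7 10)(15 16)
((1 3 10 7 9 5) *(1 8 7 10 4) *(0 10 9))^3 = ((0 10 9 5 8 7)(1 3 4))^3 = (0 5)(7 9)(8 10)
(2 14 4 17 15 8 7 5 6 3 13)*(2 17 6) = (2 14 4 6 3 13 17 15 8 7 5) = [0, 1, 14, 13, 6, 2, 3, 5, 7, 9, 10, 11, 12, 17, 4, 8, 16, 15]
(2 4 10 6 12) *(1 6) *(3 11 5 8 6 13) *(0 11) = [11, 13, 4, 0, 10, 8, 12, 7, 6, 9, 1, 5, 2, 3] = (0 11 5 8 6 12 2 4 10 1 13 3)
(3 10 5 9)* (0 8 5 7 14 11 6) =(0 8 5 9 3 10 7 14 11 6) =[8, 1, 2, 10, 4, 9, 0, 14, 5, 3, 7, 6, 12, 13, 11]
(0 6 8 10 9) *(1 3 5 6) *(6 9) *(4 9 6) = (0 1 3 5 6 8 10 4 9) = [1, 3, 2, 5, 9, 6, 8, 7, 10, 0, 4]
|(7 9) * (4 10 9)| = |(4 10 9 7)| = 4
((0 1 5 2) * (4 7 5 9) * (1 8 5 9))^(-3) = ((0 8 5 2)(4 7 9))^(-3) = (9)(0 8 5 2)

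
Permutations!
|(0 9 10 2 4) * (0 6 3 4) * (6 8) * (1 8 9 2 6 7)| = |(0 2)(1 8 7)(3 4 9 10 6)| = 30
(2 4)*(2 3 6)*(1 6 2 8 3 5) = (1 6 8 3 2 4 5) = [0, 6, 4, 2, 5, 1, 8, 7, 3]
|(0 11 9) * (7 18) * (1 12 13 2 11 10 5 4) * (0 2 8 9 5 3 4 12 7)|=|(0 10 3 4 1 7 18)(2 11 5 12 13 8 9)|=7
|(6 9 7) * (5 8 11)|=3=|(5 8 11)(6 9 7)|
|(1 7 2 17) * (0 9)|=|(0 9)(1 7 2 17)|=4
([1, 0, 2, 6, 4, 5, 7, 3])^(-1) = [1, 0, 2, 7, 4, 5, 3, 6]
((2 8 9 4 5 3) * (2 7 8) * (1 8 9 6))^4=(1 8 6)(3 5 4 9 7)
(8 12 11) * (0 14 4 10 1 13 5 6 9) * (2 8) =(0 14 4 10 1 13 5 6 9)(2 8 12 11) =[14, 13, 8, 3, 10, 6, 9, 7, 12, 0, 1, 2, 11, 5, 4]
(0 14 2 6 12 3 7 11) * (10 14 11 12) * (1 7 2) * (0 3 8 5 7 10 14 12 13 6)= (0 11 3 2)(1 10 12 8 5 7 13 6 14)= [11, 10, 0, 2, 4, 7, 14, 13, 5, 9, 12, 3, 8, 6, 1]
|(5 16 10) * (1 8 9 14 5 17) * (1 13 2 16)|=|(1 8 9 14 5)(2 16 10 17 13)|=5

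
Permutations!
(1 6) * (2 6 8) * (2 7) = (1 8 7 2 6) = [0, 8, 6, 3, 4, 5, 1, 2, 7]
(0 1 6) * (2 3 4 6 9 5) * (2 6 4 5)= (0 1 9 2 3 5 6)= [1, 9, 3, 5, 4, 6, 0, 7, 8, 2]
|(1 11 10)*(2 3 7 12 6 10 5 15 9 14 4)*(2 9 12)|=21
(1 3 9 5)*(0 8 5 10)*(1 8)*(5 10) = (0 1 3 9 5 8 10) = [1, 3, 2, 9, 4, 8, 6, 7, 10, 5, 0]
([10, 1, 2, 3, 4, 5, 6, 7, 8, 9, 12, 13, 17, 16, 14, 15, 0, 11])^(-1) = (0 16 13 11 17 12 10)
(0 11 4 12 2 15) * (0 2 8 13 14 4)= (0 11)(2 15)(4 12 8 13 14)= [11, 1, 15, 3, 12, 5, 6, 7, 13, 9, 10, 0, 8, 14, 4, 2]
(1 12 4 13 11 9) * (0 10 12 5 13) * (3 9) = (0 10 12 4)(1 5 13 11 3 9) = [10, 5, 2, 9, 0, 13, 6, 7, 8, 1, 12, 3, 4, 11]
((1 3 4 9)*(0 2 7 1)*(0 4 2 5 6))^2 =((0 5 6)(1 3 2 7)(4 9))^2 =(9)(0 6 5)(1 2)(3 7)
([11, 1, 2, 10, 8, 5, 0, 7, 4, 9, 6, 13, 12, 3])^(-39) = (0 3)(4 8)(6 13)(10 11)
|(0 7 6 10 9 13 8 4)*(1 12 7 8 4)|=|(0 8 1 12 7 6 10 9 13 4)|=10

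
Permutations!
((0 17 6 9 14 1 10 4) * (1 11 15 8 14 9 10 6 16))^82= ((0 17 16 1 6 10 4)(8 14 11 15))^82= (0 10 1 17 4 6 16)(8 11)(14 15)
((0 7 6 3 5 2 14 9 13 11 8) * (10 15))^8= ((0 7 6 3 5 2 14 9 13 11 8)(10 15))^8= (15)(0 13 2 6 8 9 5 7 11 14 3)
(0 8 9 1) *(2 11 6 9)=[8, 0, 11, 3, 4, 5, 9, 7, 2, 1, 10, 6]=(0 8 2 11 6 9 1)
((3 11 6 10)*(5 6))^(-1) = ((3 11 5 6 10))^(-1) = (3 10 6 5 11)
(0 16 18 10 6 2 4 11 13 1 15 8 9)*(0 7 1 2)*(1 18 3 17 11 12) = (0 16 3 17 11 13 2 4 12 1 15 8 9 7 18 10 6) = [16, 15, 4, 17, 12, 5, 0, 18, 9, 7, 6, 13, 1, 2, 14, 8, 3, 11, 10]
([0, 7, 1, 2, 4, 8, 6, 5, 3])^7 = [0, 7, 1, 2, 4, 8, 6, 5, 3]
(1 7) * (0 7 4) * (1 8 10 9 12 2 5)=(0 7 8 10 9 12 2 5 1 4)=[7, 4, 5, 3, 0, 1, 6, 8, 10, 12, 9, 11, 2]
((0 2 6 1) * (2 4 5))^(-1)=(0 1 6 2 5 4)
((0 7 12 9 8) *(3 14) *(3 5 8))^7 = (0 8 5 14 3 9 12 7)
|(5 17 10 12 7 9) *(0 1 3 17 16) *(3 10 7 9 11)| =28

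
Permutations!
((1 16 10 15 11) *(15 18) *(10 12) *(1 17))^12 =(1 18)(10 17)(11 12)(15 16)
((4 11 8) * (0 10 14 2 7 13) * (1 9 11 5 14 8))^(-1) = (0 13 7 2 14 5 4 8 10)(1 11 9)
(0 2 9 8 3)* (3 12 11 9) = [2, 1, 3, 0, 4, 5, 6, 7, 12, 8, 10, 9, 11] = (0 2 3)(8 12 11 9)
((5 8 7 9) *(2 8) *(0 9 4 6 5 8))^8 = (9)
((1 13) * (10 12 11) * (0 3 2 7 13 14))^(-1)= (0 14 1 13 7 2 3)(10 11 12)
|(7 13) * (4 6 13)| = 4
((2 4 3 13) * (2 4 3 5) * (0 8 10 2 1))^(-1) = ((0 8 10 2 3 13 4 5 1))^(-1) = (0 1 5 4 13 3 2 10 8)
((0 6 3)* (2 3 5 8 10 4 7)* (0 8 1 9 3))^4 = (0 9 4 6 3 7 5 8 2 1 10)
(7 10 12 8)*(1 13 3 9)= (1 13 3 9)(7 10 12 8)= [0, 13, 2, 9, 4, 5, 6, 10, 7, 1, 12, 11, 8, 3]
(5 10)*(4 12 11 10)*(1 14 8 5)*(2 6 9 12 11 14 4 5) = (1 4 11 10)(2 6 9 12 14 8) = [0, 4, 6, 3, 11, 5, 9, 7, 2, 12, 1, 10, 14, 13, 8]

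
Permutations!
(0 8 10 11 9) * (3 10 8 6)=(0 6 3 10 11 9)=[6, 1, 2, 10, 4, 5, 3, 7, 8, 0, 11, 9]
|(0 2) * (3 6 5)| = |(0 2)(3 6 5)| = 6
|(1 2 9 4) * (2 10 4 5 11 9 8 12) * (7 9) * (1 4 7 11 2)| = 8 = |(1 10 7 9 5 2 8 12)|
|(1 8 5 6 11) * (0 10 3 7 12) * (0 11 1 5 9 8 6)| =14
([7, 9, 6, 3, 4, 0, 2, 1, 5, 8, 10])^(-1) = (10)(0 5 8 9 1 7)(2 6)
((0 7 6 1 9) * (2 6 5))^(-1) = ((0 7 5 2 6 1 9))^(-1) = (0 9 1 6 2 5 7)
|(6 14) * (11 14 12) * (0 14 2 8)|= |(0 14 6 12 11 2 8)|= 7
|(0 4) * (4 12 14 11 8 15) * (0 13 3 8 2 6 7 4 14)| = 10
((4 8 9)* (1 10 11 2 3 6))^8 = (1 11 3)(2 6 10)(4 9 8)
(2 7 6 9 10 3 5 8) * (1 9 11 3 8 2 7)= (1 9 10 8 7 6 11 3 5 2)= [0, 9, 1, 5, 4, 2, 11, 6, 7, 10, 8, 3]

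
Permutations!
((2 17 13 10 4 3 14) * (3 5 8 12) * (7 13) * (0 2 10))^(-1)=(0 13 7 17 2)(3 12 8 5 4 10 14)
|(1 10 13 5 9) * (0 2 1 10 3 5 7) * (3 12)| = |(0 2 1 12 3 5 9 10 13 7)| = 10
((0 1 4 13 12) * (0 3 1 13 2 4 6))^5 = (0 6 1 3 12 13)(2 4)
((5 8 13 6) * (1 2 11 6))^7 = ((1 2 11 6 5 8 13))^7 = (13)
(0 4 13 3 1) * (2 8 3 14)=[4, 0, 8, 1, 13, 5, 6, 7, 3, 9, 10, 11, 12, 14, 2]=(0 4 13 14 2 8 3 1)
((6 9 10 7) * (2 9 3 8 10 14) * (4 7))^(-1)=((2 9 14)(3 8 10 4 7 6))^(-1)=(2 14 9)(3 6 7 4 10 8)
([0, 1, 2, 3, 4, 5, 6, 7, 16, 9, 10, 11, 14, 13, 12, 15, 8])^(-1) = (8 16)(12 14)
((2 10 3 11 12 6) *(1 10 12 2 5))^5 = (1 12 3 5 2 10 6 11)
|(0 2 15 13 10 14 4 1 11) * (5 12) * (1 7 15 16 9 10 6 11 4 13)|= 36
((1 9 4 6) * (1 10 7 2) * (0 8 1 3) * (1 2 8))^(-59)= ((0 1 9 4 6 10 7 8 2 3))^(-59)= (0 1 9 4 6 10 7 8 2 3)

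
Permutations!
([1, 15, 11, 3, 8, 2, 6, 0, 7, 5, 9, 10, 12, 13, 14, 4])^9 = (0 4)(1 8)(2 5 9 10 11)(7 15)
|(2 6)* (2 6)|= |(6)|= 1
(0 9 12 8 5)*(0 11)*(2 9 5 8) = (0 5 11)(2 9 12) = [5, 1, 9, 3, 4, 11, 6, 7, 8, 12, 10, 0, 2]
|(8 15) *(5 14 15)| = |(5 14 15 8)| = 4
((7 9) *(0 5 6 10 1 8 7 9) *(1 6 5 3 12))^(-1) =(0 7 8 1 12 3)(6 10)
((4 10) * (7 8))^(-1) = (4 10)(7 8)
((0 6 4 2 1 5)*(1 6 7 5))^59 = ((0 7 5)(2 6 4))^59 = (0 5 7)(2 4 6)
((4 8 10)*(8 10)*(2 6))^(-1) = (2 6)(4 10)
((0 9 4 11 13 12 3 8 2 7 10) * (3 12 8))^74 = (0 4 13 2 10 9 11 8 7)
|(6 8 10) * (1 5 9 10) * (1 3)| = |(1 5 9 10 6 8 3)| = 7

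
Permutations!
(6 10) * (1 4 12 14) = (1 4 12 14)(6 10) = [0, 4, 2, 3, 12, 5, 10, 7, 8, 9, 6, 11, 14, 13, 1]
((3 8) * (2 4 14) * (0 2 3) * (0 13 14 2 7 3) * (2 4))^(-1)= (0 14 13 8 3 7)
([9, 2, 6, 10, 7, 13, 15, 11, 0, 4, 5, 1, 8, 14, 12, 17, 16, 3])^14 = (0 14 10 15 1 4 8 13 3 6 11 9 12 5 17 2 7)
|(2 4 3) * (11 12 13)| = 3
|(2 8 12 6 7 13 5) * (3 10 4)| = 21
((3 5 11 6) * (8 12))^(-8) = ((3 5 11 6)(8 12))^(-8) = (12)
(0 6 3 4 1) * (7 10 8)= (0 6 3 4 1)(7 10 8)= [6, 0, 2, 4, 1, 5, 3, 10, 7, 9, 8]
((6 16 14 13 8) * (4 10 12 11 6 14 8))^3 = ((4 10 12 11 6 16 8 14 13))^3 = (4 11 8)(6 14 10)(12 16 13)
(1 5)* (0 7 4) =(0 7 4)(1 5) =[7, 5, 2, 3, 0, 1, 6, 4]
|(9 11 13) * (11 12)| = |(9 12 11 13)| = 4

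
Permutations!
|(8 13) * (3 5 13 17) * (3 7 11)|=|(3 5 13 8 17 7 11)|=7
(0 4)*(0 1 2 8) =[4, 2, 8, 3, 1, 5, 6, 7, 0] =(0 4 1 2 8)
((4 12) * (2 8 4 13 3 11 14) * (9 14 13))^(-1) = (2 14 9 12 4 8)(3 13 11) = ((2 8 4 12 9 14)(3 11 13))^(-1)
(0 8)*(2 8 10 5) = (0 10 5 2 8) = [10, 1, 8, 3, 4, 2, 6, 7, 0, 9, 5]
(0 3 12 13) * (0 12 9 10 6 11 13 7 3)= (3 9 10 6 11 13 12 7)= [0, 1, 2, 9, 4, 5, 11, 3, 8, 10, 6, 13, 7, 12]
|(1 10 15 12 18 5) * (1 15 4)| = 12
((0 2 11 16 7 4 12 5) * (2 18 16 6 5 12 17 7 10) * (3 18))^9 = ((0 3 18 16 10 2 11 6 5)(4 17 7))^9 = (18)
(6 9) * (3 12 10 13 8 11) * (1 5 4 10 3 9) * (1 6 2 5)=(2 5 4 10 13 8 11 9)(3 12)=[0, 1, 5, 12, 10, 4, 6, 7, 11, 2, 13, 9, 3, 8]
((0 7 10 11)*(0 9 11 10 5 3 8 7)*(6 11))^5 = (3 8 7 5)(6 9 11)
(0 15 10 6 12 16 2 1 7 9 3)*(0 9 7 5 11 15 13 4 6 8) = [13, 5, 1, 9, 6, 11, 12, 7, 0, 3, 8, 15, 16, 4, 14, 10, 2] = (0 13 4 6 12 16 2 1 5 11 15 10 8)(3 9)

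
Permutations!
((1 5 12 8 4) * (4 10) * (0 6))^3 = ((0 6)(1 5 12 8 10 4))^3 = (0 6)(1 8)(4 12)(5 10)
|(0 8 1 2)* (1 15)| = |(0 8 15 1 2)| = 5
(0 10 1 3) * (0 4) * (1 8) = [10, 3, 2, 4, 0, 5, 6, 7, 1, 9, 8] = (0 10 8 1 3 4)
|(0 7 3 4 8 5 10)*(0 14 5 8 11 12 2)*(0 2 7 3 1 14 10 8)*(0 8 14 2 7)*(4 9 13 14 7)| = 12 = |(0 3 9 13 14 5 7 1 2 4 11 12)|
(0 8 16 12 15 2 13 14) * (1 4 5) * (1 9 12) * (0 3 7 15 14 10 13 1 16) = (16)(0 8)(1 4 5 9 12 14 3 7 15 2)(10 13) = [8, 4, 1, 7, 5, 9, 6, 15, 0, 12, 13, 11, 14, 10, 3, 2, 16]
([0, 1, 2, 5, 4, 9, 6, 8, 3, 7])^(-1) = (3 8 7 9 5)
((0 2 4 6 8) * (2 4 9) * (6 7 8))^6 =(9)(0 7)(4 8)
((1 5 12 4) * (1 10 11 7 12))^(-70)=(12)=((1 5)(4 10 11 7 12))^(-70)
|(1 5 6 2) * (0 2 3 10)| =|(0 2 1 5 6 3 10)| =7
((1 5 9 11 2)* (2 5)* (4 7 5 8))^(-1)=((1 2)(4 7 5 9 11 8))^(-1)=(1 2)(4 8 11 9 5 7)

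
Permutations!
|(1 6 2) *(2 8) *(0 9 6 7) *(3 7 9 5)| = 20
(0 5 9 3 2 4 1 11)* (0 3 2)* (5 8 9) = (0 8 9 2 4 1 11 3) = [8, 11, 4, 0, 1, 5, 6, 7, 9, 2, 10, 3]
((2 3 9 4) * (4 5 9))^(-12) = ((2 3 4)(5 9))^(-12) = (9)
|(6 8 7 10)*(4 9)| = |(4 9)(6 8 7 10)| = 4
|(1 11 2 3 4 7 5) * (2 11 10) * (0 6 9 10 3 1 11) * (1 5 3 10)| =24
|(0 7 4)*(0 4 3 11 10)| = 5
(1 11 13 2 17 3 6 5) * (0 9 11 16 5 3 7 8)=[9, 16, 17, 6, 4, 1, 3, 8, 0, 11, 10, 13, 12, 2, 14, 15, 5, 7]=(0 9 11 13 2 17 7 8)(1 16 5)(3 6)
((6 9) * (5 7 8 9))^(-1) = ((5 7 8 9 6))^(-1) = (5 6 9 8 7)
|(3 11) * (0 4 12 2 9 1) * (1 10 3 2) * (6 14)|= |(0 4 12 1)(2 9 10 3 11)(6 14)|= 20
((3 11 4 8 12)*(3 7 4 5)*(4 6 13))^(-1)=(3 5 11)(4 13 6 7 12 8)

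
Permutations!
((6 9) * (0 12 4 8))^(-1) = (0 8 4 12)(6 9)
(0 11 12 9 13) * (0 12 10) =(0 11 10)(9 13 12) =[11, 1, 2, 3, 4, 5, 6, 7, 8, 13, 0, 10, 9, 12]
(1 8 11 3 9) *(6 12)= (1 8 11 3 9)(6 12)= [0, 8, 2, 9, 4, 5, 12, 7, 11, 1, 10, 3, 6]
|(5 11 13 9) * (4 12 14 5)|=|(4 12 14 5 11 13 9)|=7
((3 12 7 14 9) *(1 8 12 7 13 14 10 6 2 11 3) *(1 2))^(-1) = ((1 8 12 13 14 9 2 11 3 7 10 6))^(-1) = (1 6 10 7 3 11 2 9 14 13 12 8)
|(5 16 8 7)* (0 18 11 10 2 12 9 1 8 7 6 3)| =33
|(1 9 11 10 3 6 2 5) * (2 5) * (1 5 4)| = |(1 9 11 10 3 6 4)| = 7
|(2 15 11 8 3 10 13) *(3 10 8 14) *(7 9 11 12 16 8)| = 35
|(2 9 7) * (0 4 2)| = |(0 4 2 9 7)| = 5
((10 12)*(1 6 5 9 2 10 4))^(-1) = (1 4 12 10 2 9 5 6)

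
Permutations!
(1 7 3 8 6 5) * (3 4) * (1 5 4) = (1 7)(3 8 6 4) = [0, 7, 2, 8, 3, 5, 4, 1, 6]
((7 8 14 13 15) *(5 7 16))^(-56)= (16)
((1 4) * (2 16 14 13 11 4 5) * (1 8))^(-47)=(1 4 13 16 5 8 11 14 2)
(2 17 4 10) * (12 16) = (2 17 4 10)(12 16) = [0, 1, 17, 3, 10, 5, 6, 7, 8, 9, 2, 11, 16, 13, 14, 15, 12, 4]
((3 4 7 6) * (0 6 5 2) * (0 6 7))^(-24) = (0 6 7 3 5 4 2)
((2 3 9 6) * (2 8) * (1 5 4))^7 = ((1 5 4)(2 3 9 6 8))^7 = (1 5 4)(2 9 8 3 6)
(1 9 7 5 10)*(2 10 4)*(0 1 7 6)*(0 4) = (0 1 9 6 4 2 10 7 5) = [1, 9, 10, 3, 2, 0, 4, 5, 8, 6, 7]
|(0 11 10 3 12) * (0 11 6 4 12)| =7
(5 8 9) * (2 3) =(2 3)(5 8 9) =[0, 1, 3, 2, 4, 8, 6, 7, 9, 5]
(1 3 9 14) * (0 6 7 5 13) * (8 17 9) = (0 6 7 5 13)(1 3 8 17 9 14) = [6, 3, 2, 8, 4, 13, 7, 5, 17, 14, 10, 11, 12, 0, 1, 15, 16, 9]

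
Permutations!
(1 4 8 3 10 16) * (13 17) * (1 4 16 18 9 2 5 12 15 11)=(1 16 4 8 3 10 18 9 2 5 12 15 11)(13 17)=[0, 16, 5, 10, 8, 12, 6, 7, 3, 2, 18, 1, 15, 17, 14, 11, 4, 13, 9]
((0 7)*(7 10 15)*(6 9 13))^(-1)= (0 7 15 10)(6 13 9)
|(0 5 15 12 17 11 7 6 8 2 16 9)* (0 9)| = |(0 5 15 12 17 11 7 6 8 2 16)| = 11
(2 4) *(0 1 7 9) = (0 1 7 9)(2 4) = [1, 7, 4, 3, 2, 5, 6, 9, 8, 0]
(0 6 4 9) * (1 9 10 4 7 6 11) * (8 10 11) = (0 8 10 4 11 1 9)(6 7) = [8, 9, 2, 3, 11, 5, 7, 6, 10, 0, 4, 1]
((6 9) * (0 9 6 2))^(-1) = ((0 9 2))^(-1) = (0 2 9)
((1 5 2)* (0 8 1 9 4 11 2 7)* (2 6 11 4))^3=(0 5 8 7 1)(2 9)(6 11)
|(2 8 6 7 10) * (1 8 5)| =7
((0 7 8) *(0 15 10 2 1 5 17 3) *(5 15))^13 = ((0 7 8 5 17 3)(1 15 10 2))^13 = (0 7 8 5 17 3)(1 15 10 2)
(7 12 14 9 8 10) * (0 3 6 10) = (0 3 6 10 7 12 14 9 8) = [3, 1, 2, 6, 4, 5, 10, 12, 0, 8, 7, 11, 14, 13, 9]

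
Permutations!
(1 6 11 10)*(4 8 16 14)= (1 6 11 10)(4 8 16 14)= [0, 6, 2, 3, 8, 5, 11, 7, 16, 9, 1, 10, 12, 13, 4, 15, 14]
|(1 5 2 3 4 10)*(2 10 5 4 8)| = 12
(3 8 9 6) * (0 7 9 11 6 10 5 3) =(0 7 9 10 5 3 8 11 6) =[7, 1, 2, 8, 4, 3, 0, 9, 11, 10, 5, 6]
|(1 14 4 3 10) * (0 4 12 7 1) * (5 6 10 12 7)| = 21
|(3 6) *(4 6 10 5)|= |(3 10 5 4 6)|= 5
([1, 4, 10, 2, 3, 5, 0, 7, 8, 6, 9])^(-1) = (0 6 9 10 2 3 4 1)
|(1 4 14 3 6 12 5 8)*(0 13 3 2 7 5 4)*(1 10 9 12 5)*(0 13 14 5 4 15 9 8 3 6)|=30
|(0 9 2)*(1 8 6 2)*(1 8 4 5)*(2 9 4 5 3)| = 12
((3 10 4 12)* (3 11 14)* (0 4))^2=(0 12 14 10 4 11 3)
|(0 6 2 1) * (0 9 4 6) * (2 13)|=|(1 9 4 6 13 2)|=6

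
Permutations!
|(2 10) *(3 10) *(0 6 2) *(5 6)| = 6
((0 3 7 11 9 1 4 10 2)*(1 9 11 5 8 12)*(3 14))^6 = ((0 14 3 7 5 8 12 1 4 10 2))^6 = (0 12 14 1 3 4 7 10 5 2 8)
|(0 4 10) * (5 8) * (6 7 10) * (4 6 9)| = 4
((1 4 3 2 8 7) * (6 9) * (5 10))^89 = ((1 4 3 2 8 7)(5 10)(6 9))^89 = (1 7 8 2 3 4)(5 10)(6 9)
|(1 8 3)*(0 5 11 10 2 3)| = |(0 5 11 10 2 3 1 8)| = 8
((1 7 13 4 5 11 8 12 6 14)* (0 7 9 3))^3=((0 7 13 4 5 11 8 12 6 14 1 9 3))^3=(0 4 8 14 3 13 11 6 9 7 5 12 1)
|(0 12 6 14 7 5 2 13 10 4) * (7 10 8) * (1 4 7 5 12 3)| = 20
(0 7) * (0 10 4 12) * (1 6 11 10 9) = (0 7 9 1 6 11 10 4 12) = [7, 6, 2, 3, 12, 5, 11, 9, 8, 1, 4, 10, 0]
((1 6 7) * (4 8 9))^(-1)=(1 7 6)(4 9 8)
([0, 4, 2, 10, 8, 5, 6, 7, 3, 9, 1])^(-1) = [0, 10, 2, 8, 1, 5, 6, 7, 4, 9, 3]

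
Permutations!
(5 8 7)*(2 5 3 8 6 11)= [0, 1, 5, 8, 4, 6, 11, 3, 7, 9, 10, 2]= (2 5 6 11)(3 8 7)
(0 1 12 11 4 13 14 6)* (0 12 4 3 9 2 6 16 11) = (0 1 4 13 14 16 11 3 9 2 6 12) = [1, 4, 6, 9, 13, 5, 12, 7, 8, 2, 10, 3, 0, 14, 16, 15, 11]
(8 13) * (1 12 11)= [0, 12, 2, 3, 4, 5, 6, 7, 13, 9, 10, 1, 11, 8]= (1 12 11)(8 13)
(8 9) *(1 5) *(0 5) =(0 5 1)(8 9) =[5, 0, 2, 3, 4, 1, 6, 7, 9, 8]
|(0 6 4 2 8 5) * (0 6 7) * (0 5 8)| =|(8)(0 7 5 6 4 2)| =6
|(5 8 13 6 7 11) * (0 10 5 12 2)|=10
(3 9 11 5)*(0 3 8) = (0 3 9 11 5 8) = [3, 1, 2, 9, 4, 8, 6, 7, 0, 11, 10, 5]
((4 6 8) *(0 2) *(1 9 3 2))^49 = (0 2 3 9 1)(4 6 8)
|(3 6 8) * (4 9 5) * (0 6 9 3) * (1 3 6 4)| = 4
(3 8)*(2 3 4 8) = [0, 1, 3, 2, 8, 5, 6, 7, 4] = (2 3)(4 8)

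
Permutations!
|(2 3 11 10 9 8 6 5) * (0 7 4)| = 24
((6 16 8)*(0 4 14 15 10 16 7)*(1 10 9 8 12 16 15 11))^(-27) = ((0 4 14 11 1 10 15 9 8 6 7)(12 16))^(-27) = (0 15 4 9 14 8 11 6 1 7 10)(12 16)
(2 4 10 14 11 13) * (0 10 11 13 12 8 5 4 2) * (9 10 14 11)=(0 14 13)(4 9 10 11 12 8 5)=[14, 1, 2, 3, 9, 4, 6, 7, 5, 10, 11, 12, 8, 0, 13]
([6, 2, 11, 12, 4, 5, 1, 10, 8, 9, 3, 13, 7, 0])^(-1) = (0 13 11 2 1 6)(3 10 7 12)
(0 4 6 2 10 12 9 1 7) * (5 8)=(0 4 6 2 10 12 9 1 7)(5 8)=[4, 7, 10, 3, 6, 8, 2, 0, 5, 1, 12, 11, 9]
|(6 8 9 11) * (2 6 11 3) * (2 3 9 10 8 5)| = |(11)(2 6 5)(8 10)| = 6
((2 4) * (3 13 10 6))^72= (13)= ((2 4)(3 13 10 6))^72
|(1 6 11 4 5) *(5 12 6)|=4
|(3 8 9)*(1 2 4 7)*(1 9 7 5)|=|(1 2 4 5)(3 8 7 9)|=4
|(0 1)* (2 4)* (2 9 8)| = 4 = |(0 1)(2 4 9 8)|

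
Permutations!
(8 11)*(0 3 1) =(0 3 1)(8 11) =[3, 0, 2, 1, 4, 5, 6, 7, 11, 9, 10, 8]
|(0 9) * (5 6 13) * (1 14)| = 6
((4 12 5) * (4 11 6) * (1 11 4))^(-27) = ((1 11 6)(4 12 5))^(-27) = (12)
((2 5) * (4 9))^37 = ((2 5)(4 9))^37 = (2 5)(4 9)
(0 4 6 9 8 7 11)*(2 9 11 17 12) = (0 4 6 11)(2 9 8 7 17 12) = [4, 1, 9, 3, 6, 5, 11, 17, 7, 8, 10, 0, 2, 13, 14, 15, 16, 12]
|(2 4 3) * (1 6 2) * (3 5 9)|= |(1 6 2 4 5 9 3)|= 7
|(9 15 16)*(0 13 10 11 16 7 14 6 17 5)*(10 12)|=|(0 13 12 10 11 16 9 15 7 14 6 17 5)|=13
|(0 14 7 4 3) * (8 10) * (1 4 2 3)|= |(0 14 7 2 3)(1 4)(8 10)|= 10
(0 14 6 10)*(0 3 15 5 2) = (0 14 6 10 3 15 5 2) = [14, 1, 0, 15, 4, 2, 10, 7, 8, 9, 3, 11, 12, 13, 6, 5]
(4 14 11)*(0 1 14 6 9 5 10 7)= (0 1 14 11 4 6 9 5 10 7)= [1, 14, 2, 3, 6, 10, 9, 0, 8, 5, 7, 4, 12, 13, 11]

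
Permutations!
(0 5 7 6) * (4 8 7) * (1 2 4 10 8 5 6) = (0 6)(1 2 4 5 10 8 7) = [6, 2, 4, 3, 5, 10, 0, 1, 7, 9, 8]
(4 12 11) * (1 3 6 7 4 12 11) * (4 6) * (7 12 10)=(1 3 4 11 10 7 6 12)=[0, 3, 2, 4, 11, 5, 12, 6, 8, 9, 7, 10, 1]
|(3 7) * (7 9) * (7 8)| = |(3 9 8 7)| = 4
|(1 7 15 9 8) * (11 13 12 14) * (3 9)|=12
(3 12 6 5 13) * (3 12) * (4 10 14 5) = (4 10 14 5 13 12 6) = [0, 1, 2, 3, 10, 13, 4, 7, 8, 9, 14, 11, 6, 12, 5]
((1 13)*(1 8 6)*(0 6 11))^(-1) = ((0 6 1 13 8 11))^(-1) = (0 11 8 13 1 6)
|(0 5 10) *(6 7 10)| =5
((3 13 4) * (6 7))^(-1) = ((3 13 4)(6 7))^(-1) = (3 4 13)(6 7)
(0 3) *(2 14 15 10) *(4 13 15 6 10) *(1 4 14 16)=(0 3)(1 4 13 15 14 6 10 2 16)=[3, 4, 16, 0, 13, 5, 10, 7, 8, 9, 2, 11, 12, 15, 6, 14, 1]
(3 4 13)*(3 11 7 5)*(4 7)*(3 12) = (3 7 5 12)(4 13 11) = [0, 1, 2, 7, 13, 12, 6, 5, 8, 9, 10, 4, 3, 11]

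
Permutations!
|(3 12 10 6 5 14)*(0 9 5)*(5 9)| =7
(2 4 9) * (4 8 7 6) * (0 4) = (0 4 9 2 8 7 6) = [4, 1, 8, 3, 9, 5, 0, 6, 7, 2]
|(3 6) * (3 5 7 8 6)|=4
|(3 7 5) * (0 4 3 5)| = |(0 4 3 7)| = 4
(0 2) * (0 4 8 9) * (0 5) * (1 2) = [1, 2, 4, 3, 8, 0, 6, 7, 9, 5] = (0 1 2 4 8 9 5)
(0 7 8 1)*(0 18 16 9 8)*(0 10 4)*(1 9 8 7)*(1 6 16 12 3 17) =[6, 18, 2, 17, 0, 5, 16, 10, 9, 7, 4, 11, 3, 13, 14, 15, 8, 1, 12] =(0 6 16 8 9 7 10 4)(1 18 12 3 17)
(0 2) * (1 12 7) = (0 2)(1 12 7) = [2, 12, 0, 3, 4, 5, 6, 1, 8, 9, 10, 11, 7]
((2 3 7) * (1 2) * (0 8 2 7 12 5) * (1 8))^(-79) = ((0 1 7 8 2 3 12 5))^(-79) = (0 1 7 8 2 3 12 5)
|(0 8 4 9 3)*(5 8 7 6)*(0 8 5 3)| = |(0 7 6 3 8 4 9)| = 7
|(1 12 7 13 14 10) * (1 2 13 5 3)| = 20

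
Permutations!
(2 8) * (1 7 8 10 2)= (1 7 8)(2 10)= [0, 7, 10, 3, 4, 5, 6, 8, 1, 9, 2]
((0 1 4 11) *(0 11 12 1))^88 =(1 4 12)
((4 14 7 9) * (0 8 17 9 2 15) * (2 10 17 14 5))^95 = ((0 8 14 7 10 17 9 4 5 2 15))^95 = (0 4 7 15 9 14 2 17 8 5 10)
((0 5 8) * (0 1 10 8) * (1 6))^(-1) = ((0 5)(1 10 8 6))^(-1) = (0 5)(1 6 8 10)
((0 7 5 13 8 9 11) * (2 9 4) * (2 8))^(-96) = ((0 7 5 13 2 9 11)(4 8))^(-96) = (0 5 2 11 7 13 9)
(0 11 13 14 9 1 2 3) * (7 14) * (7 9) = [11, 2, 3, 0, 4, 5, 6, 14, 8, 1, 10, 13, 12, 9, 7] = (0 11 13 9 1 2 3)(7 14)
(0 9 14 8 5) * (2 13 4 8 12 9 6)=[6, 1, 13, 3, 8, 0, 2, 7, 5, 14, 10, 11, 9, 4, 12]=(0 6 2 13 4 8 5)(9 14 12)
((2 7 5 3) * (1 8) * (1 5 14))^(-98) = ((1 8 5 3 2 7 14))^(-98) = (14)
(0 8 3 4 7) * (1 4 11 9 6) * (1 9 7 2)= (0 8 3 11 7)(1 4 2)(6 9)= [8, 4, 1, 11, 2, 5, 9, 0, 3, 6, 10, 7]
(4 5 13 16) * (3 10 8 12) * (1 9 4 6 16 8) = (1 9 4 5 13 8 12 3 10)(6 16) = [0, 9, 2, 10, 5, 13, 16, 7, 12, 4, 1, 11, 3, 8, 14, 15, 6]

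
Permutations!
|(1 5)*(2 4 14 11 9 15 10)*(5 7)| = 21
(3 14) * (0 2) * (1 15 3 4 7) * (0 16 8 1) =(0 2 16 8 1 15 3 14 4 7) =[2, 15, 16, 14, 7, 5, 6, 0, 1, 9, 10, 11, 12, 13, 4, 3, 8]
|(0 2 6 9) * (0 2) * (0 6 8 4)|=6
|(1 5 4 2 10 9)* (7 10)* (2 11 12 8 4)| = |(1 5 2 7 10 9)(4 11 12 8)| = 12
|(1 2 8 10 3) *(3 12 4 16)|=8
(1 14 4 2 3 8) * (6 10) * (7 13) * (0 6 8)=(0 6 10 8 1 14 4 2 3)(7 13)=[6, 14, 3, 0, 2, 5, 10, 13, 1, 9, 8, 11, 12, 7, 4]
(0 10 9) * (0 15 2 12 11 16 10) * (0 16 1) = (0 16 10 9 15 2 12 11 1) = [16, 0, 12, 3, 4, 5, 6, 7, 8, 15, 9, 1, 11, 13, 14, 2, 10]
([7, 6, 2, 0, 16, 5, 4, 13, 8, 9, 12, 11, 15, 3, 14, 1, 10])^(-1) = [3, 15, 2, 13, 6, 5, 1, 0, 8, 9, 16, 11, 10, 7, 14, 12, 4]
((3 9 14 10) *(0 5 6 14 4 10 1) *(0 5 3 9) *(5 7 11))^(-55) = ((0 3)(1 7 11 5 6 14)(4 10 9))^(-55) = (0 3)(1 14 6 5 11 7)(4 9 10)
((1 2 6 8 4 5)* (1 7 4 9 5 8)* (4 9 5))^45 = (9)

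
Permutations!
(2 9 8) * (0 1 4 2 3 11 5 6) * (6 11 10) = (0 1 4 2 9 8 3 10 6)(5 11) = [1, 4, 9, 10, 2, 11, 0, 7, 3, 8, 6, 5]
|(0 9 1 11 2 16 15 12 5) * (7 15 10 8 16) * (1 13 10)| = |(0 9 13 10 8 16 1 11 2 7 15 12 5)| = 13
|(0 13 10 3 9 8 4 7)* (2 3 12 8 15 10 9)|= |(0 13 9 15 10 12 8 4 7)(2 3)|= 18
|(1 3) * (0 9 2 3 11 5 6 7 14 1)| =12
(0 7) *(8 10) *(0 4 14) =(0 7 4 14)(8 10) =[7, 1, 2, 3, 14, 5, 6, 4, 10, 9, 8, 11, 12, 13, 0]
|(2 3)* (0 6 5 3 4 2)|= |(0 6 5 3)(2 4)|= 4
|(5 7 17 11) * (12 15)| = |(5 7 17 11)(12 15)| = 4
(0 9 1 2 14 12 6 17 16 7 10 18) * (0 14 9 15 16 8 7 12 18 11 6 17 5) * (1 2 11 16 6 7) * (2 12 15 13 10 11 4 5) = (0 13 10 16 15 6 2 9 12 17 8 1 4 5)(7 11)(14 18) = [13, 4, 9, 3, 5, 0, 2, 11, 1, 12, 16, 7, 17, 10, 18, 6, 15, 8, 14]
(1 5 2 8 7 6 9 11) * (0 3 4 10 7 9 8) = (0 3 4 10 7 6 8 9 11 1 5 2) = [3, 5, 0, 4, 10, 2, 8, 6, 9, 11, 7, 1]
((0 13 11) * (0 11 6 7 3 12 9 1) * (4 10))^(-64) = ((0 13 6 7 3 12 9 1)(4 10))^(-64) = (13)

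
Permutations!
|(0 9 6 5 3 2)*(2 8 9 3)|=|(0 3 8 9 6 5 2)|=7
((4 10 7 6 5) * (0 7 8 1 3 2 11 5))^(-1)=(0 6 7)(1 8 10 4 5 11 2 3)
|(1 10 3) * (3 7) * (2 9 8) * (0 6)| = 12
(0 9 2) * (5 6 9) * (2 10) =[5, 1, 0, 3, 4, 6, 9, 7, 8, 10, 2] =(0 5 6 9 10 2)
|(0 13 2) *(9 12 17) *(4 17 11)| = 15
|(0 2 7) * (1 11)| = |(0 2 7)(1 11)| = 6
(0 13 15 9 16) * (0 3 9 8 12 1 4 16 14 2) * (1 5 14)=(0 13 15 8 12 5 14 2)(1 4 16 3 9)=[13, 4, 0, 9, 16, 14, 6, 7, 12, 1, 10, 11, 5, 15, 2, 8, 3]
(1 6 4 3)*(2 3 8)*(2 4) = (1 6 2 3)(4 8) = [0, 6, 3, 1, 8, 5, 2, 7, 4]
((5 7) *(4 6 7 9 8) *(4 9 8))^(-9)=(4 5)(6 8)(7 9)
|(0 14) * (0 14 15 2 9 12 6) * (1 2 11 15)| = |(0 1 2 9 12 6)(11 15)| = 6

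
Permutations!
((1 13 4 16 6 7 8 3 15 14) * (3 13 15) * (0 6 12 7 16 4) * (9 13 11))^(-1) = ((0 6 16 12 7 8 11 9 13)(1 15 14))^(-1) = (0 13 9 11 8 7 12 16 6)(1 14 15)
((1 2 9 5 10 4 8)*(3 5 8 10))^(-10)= (10)(1 9)(2 8)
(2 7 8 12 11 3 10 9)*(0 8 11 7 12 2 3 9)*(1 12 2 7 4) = (0 8 7 11 9 3 10)(1 12 4) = [8, 12, 2, 10, 1, 5, 6, 11, 7, 3, 0, 9, 4]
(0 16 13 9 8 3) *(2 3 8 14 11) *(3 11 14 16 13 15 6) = (0 13 9 16 15 6 3)(2 11) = [13, 1, 11, 0, 4, 5, 3, 7, 8, 16, 10, 2, 12, 9, 14, 6, 15]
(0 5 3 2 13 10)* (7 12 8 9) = (0 5 3 2 13 10)(7 12 8 9) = [5, 1, 13, 2, 4, 3, 6, 12, 9, 7, 0, 11, 8, 10]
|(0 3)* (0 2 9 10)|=|(0 3 2 9 10)|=5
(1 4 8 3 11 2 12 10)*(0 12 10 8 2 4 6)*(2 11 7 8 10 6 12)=(0 2 6)(1 12 10)(3 7 8)(4 11)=[2, 12, 6, 7, 11, 5, 0, 8, 3, 9, 1, 4, 10]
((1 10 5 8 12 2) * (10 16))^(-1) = (1 2 12 8 5 10 16)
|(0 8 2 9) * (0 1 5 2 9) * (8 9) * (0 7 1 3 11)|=4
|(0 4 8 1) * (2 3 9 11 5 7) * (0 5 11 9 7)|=|(11)(0 4 8 1 5)(2 3 7)|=15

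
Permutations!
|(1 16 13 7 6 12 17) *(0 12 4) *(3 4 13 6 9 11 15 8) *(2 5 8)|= 16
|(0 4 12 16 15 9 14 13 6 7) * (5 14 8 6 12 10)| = 13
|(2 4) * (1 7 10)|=6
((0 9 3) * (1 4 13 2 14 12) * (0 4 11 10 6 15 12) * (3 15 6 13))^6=(0 10 15 2 1)(9 13 12 14 11)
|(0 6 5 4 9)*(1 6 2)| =|(0 2 1 6 5 4 9)| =7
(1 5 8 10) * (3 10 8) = [0, 5, 2, 10, 4, 3, 6, 7, 8, 9, 1] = (1 5 3 10)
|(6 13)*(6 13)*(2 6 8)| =|(13)(2 6 8)| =3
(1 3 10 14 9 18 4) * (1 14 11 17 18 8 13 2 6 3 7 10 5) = (1 7 10 11 17 18 4 14 9 8 13 2 6 3 5) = [0, 7, 6, 5, 14, 1, 3, 10, 13, 8, 11, 17, 12, 2, 9, 15, 16, 18, 4]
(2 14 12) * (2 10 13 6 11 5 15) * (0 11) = (0 11 5 15 2 14 12 10 13 6) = [11, 1, 14, 3, 4, 15, 0, 7, 8, 9, 13, 5, 10, 6, 12, 2]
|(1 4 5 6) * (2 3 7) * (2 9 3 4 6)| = 6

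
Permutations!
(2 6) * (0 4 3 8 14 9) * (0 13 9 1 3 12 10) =(0 4 12 10)(1 3 8 14)(2 6)(9 13) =[4, 3, 6, 8, 12, 5, 2, 7, 14, 13, 0, 11, 10, 9, 1]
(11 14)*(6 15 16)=[0, 1, 2, 3, 4, 5, 15, 7, 8, 9, 10, 14, 12, 13, 11, 16, 6]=(6 15 16)(11 14)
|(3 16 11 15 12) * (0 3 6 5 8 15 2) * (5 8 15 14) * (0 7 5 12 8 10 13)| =|(0 3 16 11 2 7 5 15 8 14 12 6 10 13)| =14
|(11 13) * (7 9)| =|(7 9)(11 13)| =2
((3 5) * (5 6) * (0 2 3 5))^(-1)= (0 6 3 2)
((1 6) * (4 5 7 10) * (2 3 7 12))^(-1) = ((1 6)(2 3 7 10 4 5 12))^(-1) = (1 6)(2 12 5 4 10 7 3)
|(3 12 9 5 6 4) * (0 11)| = |(0 11)(3 12 9 5 6 4)| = 6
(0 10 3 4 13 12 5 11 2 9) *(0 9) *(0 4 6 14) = (0 10 3 6 14)(2 4 13 12 5 11) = [10, 1, 4, 6, 13, 11, 14, 7, 8, 9, 3, 2, 5, 12, 0]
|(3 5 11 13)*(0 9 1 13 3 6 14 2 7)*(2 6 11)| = 18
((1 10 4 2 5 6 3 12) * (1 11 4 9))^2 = ((1 10 9)(2 5 6 3 12 11 4))^2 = (1 9 10)(2 6 12 4 5 3 11)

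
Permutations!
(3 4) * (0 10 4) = (0 10 4 3) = [10, 1, 2, 0, 3, 5, 6, 7, 8, 9, 4]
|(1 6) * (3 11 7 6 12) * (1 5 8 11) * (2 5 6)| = 15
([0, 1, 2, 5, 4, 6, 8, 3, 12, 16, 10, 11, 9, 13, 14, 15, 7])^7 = [0, 1, 2, 7, 4, 3, 5, 16, 6, 12, 10, 11, 8, 13, 14, 15, 9]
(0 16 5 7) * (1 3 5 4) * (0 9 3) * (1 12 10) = (0 16 4 12 10 1)(3 5 7 9) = [16, 0, 2, 5, 12, 7, 6, 9, 8, 3, 1, 11, 10, 13, 14, 15, 4]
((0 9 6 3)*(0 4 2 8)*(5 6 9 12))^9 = ((0 12 5 6 3 4 2 8))^9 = (0 12 5 6 3 4 2 8)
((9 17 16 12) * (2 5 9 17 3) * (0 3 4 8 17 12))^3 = ((0 3 2 5 9 4 8 17 16))^3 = (0 5 8)(2 4 16)(3 9 17)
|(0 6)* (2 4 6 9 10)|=|(0 9 10 2 4 6)|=6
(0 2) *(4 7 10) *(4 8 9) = (0 2)(4 7 10 8 9) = [2, 1, 0, 3, 7, 5, 6, 10, 9, 4, 8]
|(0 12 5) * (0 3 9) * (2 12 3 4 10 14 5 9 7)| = |(0 3 7 2 12 9)(4 10 14 5)| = 12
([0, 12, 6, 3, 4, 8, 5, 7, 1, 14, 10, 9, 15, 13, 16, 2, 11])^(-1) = [0, 8, 15, 3, 4, 6, 2, 7, 5, 11, 10, 16, 1, 13, 9, 12, 14]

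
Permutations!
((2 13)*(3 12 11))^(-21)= (2 13)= ((2 13)(3 12 11))^(-21)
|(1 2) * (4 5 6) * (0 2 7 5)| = |(0 2 1 7 5 6 4)| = 7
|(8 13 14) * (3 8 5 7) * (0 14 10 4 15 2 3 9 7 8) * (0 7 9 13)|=|(0 14 5 8)(2 3 7 13 10 4 15)|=28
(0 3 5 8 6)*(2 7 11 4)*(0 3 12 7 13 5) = (0 12 7 11 4 2 13 5 8 6 3) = [12, 1, 13, 0, 2, 8, 3, 11, 6, 9, 10, 4, 7, 5]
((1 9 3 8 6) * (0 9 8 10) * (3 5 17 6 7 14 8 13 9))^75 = (1 5)(6 9)(13 17)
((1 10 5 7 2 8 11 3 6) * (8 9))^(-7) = (1 7 8 6 5 9 3 10 2 11)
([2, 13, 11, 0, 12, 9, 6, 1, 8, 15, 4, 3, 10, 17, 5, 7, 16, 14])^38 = [11, 15, 3, 2, 10, 17, 6, 9, 8, 14, 12, 0, 4, 7, 13, 5, 16, 1]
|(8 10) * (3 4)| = |(3 4)(8 10)| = 2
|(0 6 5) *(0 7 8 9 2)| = 7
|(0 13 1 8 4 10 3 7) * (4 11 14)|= 10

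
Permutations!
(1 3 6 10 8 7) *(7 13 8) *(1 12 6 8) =(1 3 8 13)(6 10 7 12) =[0, 3, 2, 8, 4, 5, 10, 12, 13, 9, 7, 11, 6, 1]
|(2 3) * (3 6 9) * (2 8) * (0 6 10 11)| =8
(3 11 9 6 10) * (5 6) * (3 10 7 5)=[0, 1, 2, 11, 4, 6, 7, 5, 8, 3, 10, 9]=(3 11 9)(5 6 7)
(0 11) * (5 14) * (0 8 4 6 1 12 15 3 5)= (0 11 8 4 6 1 12 15 3 5 14)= [11, 12, 2, 5, 6, 14, 1, 7, 4, 9, 10, 8, 15, 13, 0, 3]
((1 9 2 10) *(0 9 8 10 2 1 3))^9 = (0 8)(1 3)(9 10)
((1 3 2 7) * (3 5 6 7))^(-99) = ((1 5 6 7)(2 3))^(-99) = (1 5 6 7)(2 3)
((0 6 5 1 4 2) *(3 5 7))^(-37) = ((0 6 7 3 5 1 4 2))^(-37) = (0 3 4 6 5 2 7 1)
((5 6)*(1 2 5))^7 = ((1 2 5 6))^7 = (1 6 5 2)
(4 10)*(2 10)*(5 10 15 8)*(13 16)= [0, 1, 15, 3, 2, 10, 6, 7, 5, 9, 4, 11, 12, 16, 14, 8, 13]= (2 15 8 5 10 4)(13 16)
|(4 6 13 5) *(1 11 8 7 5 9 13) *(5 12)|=|(1 11 8 7 12 5 4 6)(9 13)|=8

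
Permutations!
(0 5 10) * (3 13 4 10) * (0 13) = (0 5 3)(4 10 13) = [5, 1, 2, 0, 10, 3, 6, 7, 8, 9, 13, 11, 12, 4]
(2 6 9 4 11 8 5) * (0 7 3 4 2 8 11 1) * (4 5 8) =(11)(0 7 3 5 4 1)(2 6 9) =[7, 0, 6, 5, 1, 4, 9, 3, 8, 2, 10, 11]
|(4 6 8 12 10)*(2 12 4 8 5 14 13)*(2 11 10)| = 8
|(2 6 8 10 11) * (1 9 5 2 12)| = |(1 9 5 2 6 8 10 11 12)| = 9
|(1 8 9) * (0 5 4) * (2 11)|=6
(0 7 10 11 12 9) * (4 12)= (0 7 10 11 4 12 9)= [7, 1, 2, 3, 12, 5, 6, 10, 8, 0, 11, 4, 9]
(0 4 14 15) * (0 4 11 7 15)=(0 11 7 15 4 14)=[11, 1, 2, 3, 14, 5, 6, 15, 8, 9, 10, 7, 12, 13, 0, 4]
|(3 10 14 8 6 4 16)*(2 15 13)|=21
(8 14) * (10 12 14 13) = (8 13 10 12 14) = [0, 1, 2, 3, 4, 5, 6, 7, 13, 9, 12, 11, 14, 10, 8]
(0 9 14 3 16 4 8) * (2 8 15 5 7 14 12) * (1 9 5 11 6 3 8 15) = (0 5 7 14 8)(1 9 12 2 15 11 6 3 16 4) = [5, 9, 15, 16, 1, 7, 3, 14, 0, 12, 10, 6, 2, 13, 8, 11, 4]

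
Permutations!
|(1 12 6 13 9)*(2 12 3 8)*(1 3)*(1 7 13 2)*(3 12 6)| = 14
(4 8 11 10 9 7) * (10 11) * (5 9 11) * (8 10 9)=[0, 1, 2, 3, 10, 8, 6, 4, 9, 7, 11, 5]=(4 10 11 5 8 9 7)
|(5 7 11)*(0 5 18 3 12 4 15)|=|(0 5 7 11 18 3 12 4 15)|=9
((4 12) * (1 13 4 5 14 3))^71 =(1 13 4 12 5 14 3) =((1 13 4 12 5 14 3))^71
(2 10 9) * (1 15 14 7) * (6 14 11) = (1 15 11 6 14 7)(2 10 9) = [0, 15, 10, 3, 4, 5, 14, 1, 8, 2, 9, 6, 12, 13, 7, 11]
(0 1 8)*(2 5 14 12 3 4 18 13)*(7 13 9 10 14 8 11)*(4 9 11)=[1, 4, 5, 9, 18, 8, 6, 13, 0, 10, 14, 7, 3, 2, 12, 15, 16, 17, 11]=(0 1 4 18 11 7 13 2 5 8)(3 9 10 14 12)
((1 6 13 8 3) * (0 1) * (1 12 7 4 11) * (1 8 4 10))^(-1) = (0 3 8 11 4 13 6 1 10 7 12)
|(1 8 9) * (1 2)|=|(1 8 9 2)|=4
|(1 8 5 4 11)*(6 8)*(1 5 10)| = 12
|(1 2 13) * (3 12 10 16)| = 12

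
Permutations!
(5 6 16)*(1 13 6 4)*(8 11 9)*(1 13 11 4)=(1 11 9 8 4 13 6 16 5)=[0, 11, 2, 3, 13, 1, 16, 7, 4, 8, 10, 9, 12, 6, 14, 15, 5]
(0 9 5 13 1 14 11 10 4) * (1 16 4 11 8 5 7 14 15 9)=(0 1 15 9 7 14 8 5 13 16 4)(10 11)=[1, 15, 2, 3, 0, 13, 6, 14, 5, 7, 11, 10, 12, 16, 8, 9, 4]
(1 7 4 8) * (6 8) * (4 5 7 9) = (1 9 4 6 8)(5 7) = [0, 9, 2, 3, 6, 7, 8, 5, 1, 4]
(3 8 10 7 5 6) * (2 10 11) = (2 10 7 5 6 3 8 11) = [0, 1, 10, 8, 4, 6, 3, 5, 11, 9, 7, 2]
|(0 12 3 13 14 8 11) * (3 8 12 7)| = 8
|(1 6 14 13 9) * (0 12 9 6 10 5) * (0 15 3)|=24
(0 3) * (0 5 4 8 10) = [3, 1, 2, 5, 8, 4, 6, 7, 10, 9, 0] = (0 3 5 4 8 10)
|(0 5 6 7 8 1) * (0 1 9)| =6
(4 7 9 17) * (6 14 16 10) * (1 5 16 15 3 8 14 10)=(1 5 16)(3 8 14 15)(4 7 9 17)(6 10)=[0, 5, 2, 8, 7, 16, 10, 9, 14, 17, 6, 11, 12, 13, 15, 3, 1, 4]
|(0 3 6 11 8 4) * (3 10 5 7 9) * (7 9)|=9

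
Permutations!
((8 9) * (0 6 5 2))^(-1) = ((0 6 5 2)(8 9))^(-1) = (0 2 5 6)(8 9)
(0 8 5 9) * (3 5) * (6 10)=[8, 1, 2, 5, 4, 9, 10, 7, 3, 0, 6]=(0 8 3 5 9)(6 10)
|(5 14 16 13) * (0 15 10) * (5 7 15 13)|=|(0 13 7 15 10)(5 14 16)|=15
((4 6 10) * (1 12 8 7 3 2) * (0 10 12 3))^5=((0 10 4 6 12 8 7)(1 3 2))^5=(0 8 6 10 7 12 4)(1 2 3)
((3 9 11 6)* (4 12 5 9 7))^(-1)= ((3 7 4 12 5 9 11 6))^(-1)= (3 6 11 9 5 12 4 7)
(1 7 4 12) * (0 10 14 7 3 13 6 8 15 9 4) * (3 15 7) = (0 10 14 3 13 6 8 7)(1 15 9 4 12) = [10, 15, 2, 13, 12, 5, 8, 0, 7, 4, 14, 11, 1, 6, 3, 9]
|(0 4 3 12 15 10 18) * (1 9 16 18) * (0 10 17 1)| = |(0 4 3 12 15 17 1 9 16 18 10)| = 11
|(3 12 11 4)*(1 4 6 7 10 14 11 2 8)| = |(1 4 3 12 2 8)(6 7 10 14 11)| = 30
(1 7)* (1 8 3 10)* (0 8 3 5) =[8, 7, 2, 10, 4, 0, 6, 3, 5, 9, 1] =(0 8 5)(1 7 3 10)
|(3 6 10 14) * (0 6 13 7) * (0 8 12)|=9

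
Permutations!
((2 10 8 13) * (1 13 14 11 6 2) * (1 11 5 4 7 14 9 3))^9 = ((1 13 11 6 2 10 8 9 3)(4 7 14 5))^9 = (4 7 14 5)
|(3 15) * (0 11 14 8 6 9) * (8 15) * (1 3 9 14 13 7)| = 11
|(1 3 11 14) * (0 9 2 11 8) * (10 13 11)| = 10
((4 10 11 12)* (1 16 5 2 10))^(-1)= (1 4 12 11 10 2 5 16)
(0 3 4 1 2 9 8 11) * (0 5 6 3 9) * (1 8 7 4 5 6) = (0 9 7 4 8 11 6 3 5 1 2) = [9, 2, 0, 5, 8, 1, 3, 4, 11, 7, 10, 6]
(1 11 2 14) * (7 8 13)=(1 11 2 14)(7 8 13)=[0, 11, 14, 3, 4, 5, 6, 8, 13, 9, 10, 2, 12, 7, 1]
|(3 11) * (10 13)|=2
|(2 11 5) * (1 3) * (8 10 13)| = |(1 3)(2 11 5)(8 10 13)| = 6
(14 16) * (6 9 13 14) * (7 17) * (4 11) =(4 11)(6 9 13 14 16)(7 17) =[0, 1, 2, 3, 11, 5, 9, 17, 8, 13, 10, 4, 12, 14, 16, 15, 6, 7]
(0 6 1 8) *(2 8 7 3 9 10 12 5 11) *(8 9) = [6, 7, 9, 8, 4, 11, 1, 3, 0, 10, 12, 2, 5] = (0 6 1 7 3 8)(2 9 10 12 5 11)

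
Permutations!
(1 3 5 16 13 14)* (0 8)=(0 8)(1 3 5 16 13 14)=[8, 3, 2, 5, 4, 16, 6, 7, 0, 9, 10, 11, 12, 14, 1, 15, 13]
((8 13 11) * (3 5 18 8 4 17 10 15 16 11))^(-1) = (3 13 8 18 5)(4 11 16 15 10 17)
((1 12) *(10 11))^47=((1 12)(10 11))^47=(1 12)(10 11)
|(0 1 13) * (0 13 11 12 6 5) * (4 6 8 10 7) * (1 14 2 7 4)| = 12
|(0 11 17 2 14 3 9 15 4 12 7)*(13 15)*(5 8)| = 12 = |(0 11 17 2 14 3 9 13 15 4 12 7)(5 8)|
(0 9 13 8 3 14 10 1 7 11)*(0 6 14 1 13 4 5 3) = (0 9 4 5 3 1 7 11 6 14 10 13 8) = [9, 7, 2, 1, 5, 3, 14, 11, 0, 4, 13, 6, 12, 8, 10]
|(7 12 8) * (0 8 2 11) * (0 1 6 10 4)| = |(0 8 7 12 2 11 1 6 10 4)| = 10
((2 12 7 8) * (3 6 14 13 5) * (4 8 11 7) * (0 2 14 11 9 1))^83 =((0 2 12 4 8 14 13 5 3 6 11 7 9 1))^83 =(0 1 9 7 11 6 3 5 13 14 8 4 12 2)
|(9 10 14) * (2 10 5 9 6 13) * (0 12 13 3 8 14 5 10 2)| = |(0 12 13)(3 8 14 6)(5 9 10)| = 12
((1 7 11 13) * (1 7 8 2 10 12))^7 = ((1 8 2 10 12)(7 11 13))^7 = (1 2 12 8 10)(7 11 13)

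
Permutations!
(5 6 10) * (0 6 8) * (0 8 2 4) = (0 6 10 5 2 4) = [6, 1, 4, 3, 0, 2, 10, 7, 8, 9, 5]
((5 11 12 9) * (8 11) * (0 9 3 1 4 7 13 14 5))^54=(1 14 12 7 8)(3 13 11 4 5)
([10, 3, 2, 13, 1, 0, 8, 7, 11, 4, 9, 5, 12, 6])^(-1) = [5, 4, 2, 1, 9, 11, 13, 7, 6, 10, 0, 8, 12, 3]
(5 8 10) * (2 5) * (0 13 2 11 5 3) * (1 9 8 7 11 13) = (0 1 9 8 10 13 2 3)(5 7 11) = [1, 9, 3, 0, 4, 7, 6, 11, 10, 8, 13, 5, 12, 2]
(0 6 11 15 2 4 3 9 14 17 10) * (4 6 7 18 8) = (0 7 18 8 4 3 9 14 17 10)(2 6 11 15) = [7, 1, 6, 9, 3, 5, 11, 18, 4, 14, 0, 15, 12, 13, 17, 2, 16, 10, 8]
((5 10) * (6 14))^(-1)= (5 10)(6 14)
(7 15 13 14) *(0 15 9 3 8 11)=(0 15 13 14 7 9 3 8 11)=[15, 1, 2, 8, 4, 5, 6, 9, 11, 3, 10, 0, 12, 14, 7, 13]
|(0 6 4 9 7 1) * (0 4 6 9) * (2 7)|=|(0 9 2 7 1 4)|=6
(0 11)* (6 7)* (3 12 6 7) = (0 11)(3 12 6) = [11, 1, 2, 12, 4, 5, 3, 7, 8, 9, 10, 0, 6]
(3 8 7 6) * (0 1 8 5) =(0 1 8 7 6 3 5) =[1, 8, 2, 5, 4, 0, 3, 6, 7]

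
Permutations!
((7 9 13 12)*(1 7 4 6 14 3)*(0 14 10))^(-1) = ((0 14 3 1 7 9 13 12 4 6 10))^(-1) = (0 10 6 4 12 13 9 7 1 3 14)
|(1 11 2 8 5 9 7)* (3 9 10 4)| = 10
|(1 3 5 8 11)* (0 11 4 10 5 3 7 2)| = |(0 11 1 7 2)(4 10 5 8)| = 20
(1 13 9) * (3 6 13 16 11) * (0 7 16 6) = (0 7 16 11 3)(1 6 13 9) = [7, 6, 2, 0, 4, 5, 13, 16, 8, 1, 10, 3, 12, 9, 14, 15, 11]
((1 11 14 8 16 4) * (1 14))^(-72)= (16)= ((1 11)(4 14 8 16))^(-72)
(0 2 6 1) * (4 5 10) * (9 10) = (0 2 6 1)(4 5 9 10) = [2, 0, 6, 3, 5, 9, 1, 7, 8, 10, 4]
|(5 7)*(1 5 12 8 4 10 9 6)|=|(1 5 7 12 8 4 10 9 6)|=9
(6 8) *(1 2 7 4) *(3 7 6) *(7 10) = (1 2 6 8 3 10 7 4) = [0, 2, 6, 10, 1, 5, 8, 4, 3, 9, 7]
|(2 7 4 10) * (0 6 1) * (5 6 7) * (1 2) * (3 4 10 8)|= |(0 7 10 1)(2 5 6)(3 4 8)|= 12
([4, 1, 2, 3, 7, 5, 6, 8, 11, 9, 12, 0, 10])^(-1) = (0 11 8 7 4)(10 12)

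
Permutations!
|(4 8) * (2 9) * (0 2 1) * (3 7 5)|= |(0 2 9 1)(3 7 5)(4 8)|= 12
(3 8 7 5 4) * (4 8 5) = (3 5 8 7 4) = [0, 1, 2, 5, 3, 8, 6, 4, 7]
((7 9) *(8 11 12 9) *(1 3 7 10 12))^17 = ((1 3 7 8 11)(9 10 12))^17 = (1 7 11 3 8)(9 12 10)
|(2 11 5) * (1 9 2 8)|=6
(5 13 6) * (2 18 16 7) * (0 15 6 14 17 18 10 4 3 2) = (0 15 6 5 13 14 17 18 16 7)(2 10 4 3) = [15, 1, 10, 2, 3, 13, 5, 0, 8, 9, 4, 11, 12, 14, 17, 6, 7, 18, 16]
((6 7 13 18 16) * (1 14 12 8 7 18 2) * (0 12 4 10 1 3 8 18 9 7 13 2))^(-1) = (0 13 8 3 2 7 9 6 16 18 12)(1 10 4 14)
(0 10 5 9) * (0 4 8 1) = (0 10 5 9 4 8 1) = [10, 0, 2, 3, 8, 9, 6, 7, 1, 4, 5]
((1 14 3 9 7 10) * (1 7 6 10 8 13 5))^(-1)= ((1 14 3 9 6 10 7 8 13 5))^(-1)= (1 5 13 8 7 10 6 9 3 14)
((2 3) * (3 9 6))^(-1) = (2 3 6 9)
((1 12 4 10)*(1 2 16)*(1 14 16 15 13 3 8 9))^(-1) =(1 9 8 3 13 15 2 10 4 12)(14 16) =((1 12 4 10 2 15 13 3 8 9)(14 16))^(-1)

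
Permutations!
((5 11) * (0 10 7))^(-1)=((0 10 7)(5 11))^(-1)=(0 7 10)(5 11)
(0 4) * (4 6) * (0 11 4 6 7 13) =[7, 1, 2, 3, 11, 5, 6, 13, 8, 9, 10, 4, 12, 0] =(0 7 13)(4 11)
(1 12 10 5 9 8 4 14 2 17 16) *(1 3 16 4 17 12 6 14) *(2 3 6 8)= [0, 8, 12, 16, 1, 9, 14, 7, 17, 2, 5, 11, 10, 13, 3, 15, 6, 4]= (1 8 17 4)(2 12 10 5 9)(3 16 6 14)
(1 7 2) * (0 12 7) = (0 12 7 2 1) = [12, 0, 1, 3, 4, 5, 6, 2, 8, 9, 10, 11, 7]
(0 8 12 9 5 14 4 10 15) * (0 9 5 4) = (0 8 12 5 14)(4 10 15 9) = [8, 1, 2, 3, 10, 14, 6, 7, 12, 4, 15, 11, 5, 13, 0, 9]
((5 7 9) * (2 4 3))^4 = ((2 4 3)(5 7 9))^4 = (2 4 3)(5 7 9)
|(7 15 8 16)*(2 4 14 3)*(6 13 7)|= |(2 4 14 3)(6 13 7 15 8 16)|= 12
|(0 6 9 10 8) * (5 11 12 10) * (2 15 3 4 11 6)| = 9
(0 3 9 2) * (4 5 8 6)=[3, 1, 0, 9, 5, 8, 4, 7, 6, 2]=(0 3 9 2)(4 5 8 6)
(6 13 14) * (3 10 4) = (3 10 4)(6 13 14) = [0, 1, 2, 10, 3, 5, 13, 7, 8, 9, 4, 11, 12, 14, 6]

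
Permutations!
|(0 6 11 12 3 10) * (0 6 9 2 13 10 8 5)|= 11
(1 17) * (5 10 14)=(1 17)(5 10 14)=[0, 17, 2, 3, 4, 10, 6, 7, 8, 9, 14, 11, 12, 13, 5, 15, 16, 1]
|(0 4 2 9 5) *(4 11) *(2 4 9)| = |(0 11 9 5)| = 4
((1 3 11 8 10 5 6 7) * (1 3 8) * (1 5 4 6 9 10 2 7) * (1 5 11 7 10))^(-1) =((11)(1 8 2 10 4 6 5 9)(3 7))^(-1) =(11)(1 9 5 6 4 10 2 8)(3 7)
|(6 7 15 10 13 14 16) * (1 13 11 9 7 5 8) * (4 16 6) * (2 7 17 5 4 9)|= 10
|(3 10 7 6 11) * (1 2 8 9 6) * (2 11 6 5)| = |(1 11 3 10 7)(2 8 9 5)| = 20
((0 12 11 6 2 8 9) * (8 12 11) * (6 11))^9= ((0 6 2 12 8 9))^9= (0 12)(2 9)(6 8)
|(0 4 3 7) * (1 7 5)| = |(0 4 3 5 1 7)| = 6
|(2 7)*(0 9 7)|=4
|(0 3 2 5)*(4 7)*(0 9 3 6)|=|(0 6)(2 5 9 3)(4 7)|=4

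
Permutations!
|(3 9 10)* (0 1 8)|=3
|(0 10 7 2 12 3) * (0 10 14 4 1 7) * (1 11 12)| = |(0 14 4 11 12 3 10)(1 7 2)| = 21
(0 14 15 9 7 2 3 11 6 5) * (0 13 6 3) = (0 14 15 9 7 2)(3 11)(5 13 6) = [14, 1, 0, 11, 4, 13, 5, 2, 8, 7, 10, 3, 12, 6, 15, 9]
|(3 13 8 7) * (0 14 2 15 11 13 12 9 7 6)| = |(0 14 2 15 11 13 8 6)(3 12 9 7)| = 8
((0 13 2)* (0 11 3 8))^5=((0 13 2 11 3 8))^5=(0 8 3 11 2 13)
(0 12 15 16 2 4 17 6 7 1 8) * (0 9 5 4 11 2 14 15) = (0 12)(1 8 9 5 4 17 6 7)(2 11)(14 15 16) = [12, 8, 11, 3, 17, 4, 7, 1, 9, 5, 10, 2, 0, 13, 15, 16, 14, 6]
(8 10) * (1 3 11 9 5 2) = (1 3 11 9 5 2)(8 10) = [0, 3, 1, 11, 4, 2, 6, 7, 10, 5, 8, 9]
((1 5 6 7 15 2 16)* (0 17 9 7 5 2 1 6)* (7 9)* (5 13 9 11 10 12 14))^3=((0 17 7 15 1 2 16 6 13 9 11 10 12 14 5))^3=(0 15 16 9 12)(1 6 11 14 17)(2 13 10 5 7)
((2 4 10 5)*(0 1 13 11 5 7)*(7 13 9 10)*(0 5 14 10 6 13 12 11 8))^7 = (0 1 9 6 13 8)(2 5 7 4)(10 14 11 12)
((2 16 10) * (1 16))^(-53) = (1 2 10 16)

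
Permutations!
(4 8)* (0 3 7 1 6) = (0 3 7 1 6)(4 8) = [3, 6, 2, 7, 8, 5, 0, 1, 4]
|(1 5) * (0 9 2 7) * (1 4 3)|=4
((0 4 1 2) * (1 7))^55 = (7)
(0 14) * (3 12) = [14, 1, 2, 12, 4, 5, 6, 7, 8, 9, 10, 11, 3, 13, 0] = (0 14)(3 12)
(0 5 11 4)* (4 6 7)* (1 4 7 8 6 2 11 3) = (0 5 3 1 4)(2 11)(6 8) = [5, 4, 11, 1, 0, 3, 8, 7, 6, 9, 10, 2]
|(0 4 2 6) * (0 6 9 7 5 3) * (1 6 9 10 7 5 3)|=12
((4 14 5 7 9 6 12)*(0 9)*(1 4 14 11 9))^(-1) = (0 7 5 14 12 6 9 11 4 1)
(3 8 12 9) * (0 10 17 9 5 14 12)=(0 10 17 9 3 8)(5 14 12)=[10, 1, 2, 8, 4, 14, 6, 7, 0, 3, 17, 11, 5, 13, 12, 15, 16, 9]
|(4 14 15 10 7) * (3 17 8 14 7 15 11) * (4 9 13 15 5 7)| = 30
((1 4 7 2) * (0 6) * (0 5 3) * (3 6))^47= ((0 3)(1 4 7 2)(5 6))^47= (0 3)(1 2 7 4)(5 6)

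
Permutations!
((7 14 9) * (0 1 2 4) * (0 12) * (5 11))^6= (14)(0 1 2 4 12)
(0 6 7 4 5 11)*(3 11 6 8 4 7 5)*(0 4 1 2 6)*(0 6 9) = (0 8 1 2 9)(3 11 4)(5 6) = [8, 2, 9, 11, 3, 6, 5, 7, 1, 0, 10, 4]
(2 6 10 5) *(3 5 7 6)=[0, 1, 3, 5, 4, 2, 10, 6, 8, 9, 7]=(2 3 5)(6 10 7)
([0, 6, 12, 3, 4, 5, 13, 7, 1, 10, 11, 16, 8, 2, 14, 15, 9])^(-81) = [0, 2, 1, 3, 4, 5, 12, 7, 13, 16, 9, 10, 6, 8, 14, 15, 11]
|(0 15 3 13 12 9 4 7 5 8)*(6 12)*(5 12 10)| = |(0 15 3 13 6 10 5 8)(4 7 12 9)| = 8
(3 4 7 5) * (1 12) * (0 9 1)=(0 9 1 12)(3 4 7 5)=[9, 12, 2, 4, 7, 3, 6, 5, 8, 1, 10, 11, 0]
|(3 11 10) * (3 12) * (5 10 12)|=|(3 11 12)(5 10)|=6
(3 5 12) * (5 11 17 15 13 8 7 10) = (3 11 17 15 13 8 7 10 5 12) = [0, 1, 2, 11, 4, 12, 6, 10, 7, 9, 5, 17, 3, 8, 14, 13, 16, 15]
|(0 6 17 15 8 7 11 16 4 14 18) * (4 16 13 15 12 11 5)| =|(0 6 17 12 11 13 15 8 7 5 4 14 18)| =13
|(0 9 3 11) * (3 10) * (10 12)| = 6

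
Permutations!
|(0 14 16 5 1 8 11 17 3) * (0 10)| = |(0 14 16 5 1 8 11 17 3 10)| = 10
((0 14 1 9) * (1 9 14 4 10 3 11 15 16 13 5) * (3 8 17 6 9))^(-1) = (0 9 6 17 8 10 4)(1 5 13 16 15 11 3 14)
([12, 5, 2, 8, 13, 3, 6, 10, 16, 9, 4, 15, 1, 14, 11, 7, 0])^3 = (0 5 16 1 8 12 3)(4 11 10 14 7 13 15)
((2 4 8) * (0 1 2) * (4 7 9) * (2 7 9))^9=(0 7 9 8 1 2 4)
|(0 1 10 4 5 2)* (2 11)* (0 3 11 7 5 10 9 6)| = 12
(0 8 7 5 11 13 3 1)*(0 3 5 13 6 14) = (0 8 7 13 5 11 6 14)(1 3) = [8, 3, 2, 1, 4, 11, 14, 13, 7, 9, 10, 6, 12, 5, 0]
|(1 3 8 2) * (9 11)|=4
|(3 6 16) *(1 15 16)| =5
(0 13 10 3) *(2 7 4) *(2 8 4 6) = (0 13 10 3)(2 7 6)(4 8) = [13, 1, 7, 0, 8, 5, 2, 6, 4, 9, 3, 11, 12, 10]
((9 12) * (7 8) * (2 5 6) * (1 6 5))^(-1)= (1 2 6)(7 8)(9 12)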